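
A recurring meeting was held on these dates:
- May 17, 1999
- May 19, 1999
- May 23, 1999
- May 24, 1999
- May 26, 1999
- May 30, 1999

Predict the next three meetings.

Every event lands on a Monday or Wednesday or Sunday (gaps cycle 2, 4, 1, 2, 4).
So the schedule is: every Monday, Wednesday and Sunday.
The following Monday is May 31, 1999.
Next Wednesday: June 2, 1999.
Next Sunday: June 6, 1999.

May 31, 1999; June 2, 1999; June 6, 1999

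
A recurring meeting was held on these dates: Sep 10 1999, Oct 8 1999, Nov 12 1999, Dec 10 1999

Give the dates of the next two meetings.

All dates are Fridays, 28, 35, 28 days apart.
Specifically, the 2nd Friday of each month.
January 2000 — 2nd Friday is Jan 14 2000.
February 2000 — 2nd Friday is Feb 11 2000.

Jan 14 2000, Feb 11 2000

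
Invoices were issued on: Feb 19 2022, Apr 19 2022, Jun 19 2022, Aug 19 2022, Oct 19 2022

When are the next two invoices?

The day-of-month is always 19 (59, 61, 61, 61 days between events).
So this recurs on the 19th of every 2 months.
December 2022: Dec 19 2022.
February 2023: Feb 19 2023.

Dec 19 2022, Feb 19 2023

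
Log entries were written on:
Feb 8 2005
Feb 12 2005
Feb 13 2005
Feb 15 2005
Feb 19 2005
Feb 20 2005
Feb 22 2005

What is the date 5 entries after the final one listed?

The gap pattern 4, 1, 2, 4, 1, 2 repeats every 3 events.
These are the Tuesdays, Saturdays and Sundays of each week.
The following Saturday is Feb 26 2005.
Next Sunday: Feb 27 2005.
Next Tuesday: Mar 1 2005.
Next Saturday: Mar 5 2005.
Next Sunday: Mar 6 2005.

Mar 6 2005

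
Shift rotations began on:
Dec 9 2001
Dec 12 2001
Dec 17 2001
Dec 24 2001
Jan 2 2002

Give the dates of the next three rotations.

Jan 13 2002, Jan 26 2002, Feb 10 2002

Intervals are 3, 5, 7, 9 days — an arithmetic progression with common difference 2.
Next gap: 11 days. Jan 2 2002 + 11 days = Jan 13 2002.
Next gap: 13 days. Jan 13 2002 + 13 days = Jan 26 2002.
Next gap: 15 days. Jan 26 2002 + 15 days = Feb 10 2002.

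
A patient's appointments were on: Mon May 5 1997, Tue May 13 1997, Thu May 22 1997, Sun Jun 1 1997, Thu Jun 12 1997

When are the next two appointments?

Gaps: 8, 9, 10, 11 days — each gap is 1 larger than the previous one.
Next gap: 12 days. Thu Jun 12 1997 + 12 days = Tue Jun 24 1997.
Next gap: 13 days. Tue Jun 24 1997 + 13 days = Mon Jul 7 1997.

Tue Jun 24 1997, Mon Jul 7 1997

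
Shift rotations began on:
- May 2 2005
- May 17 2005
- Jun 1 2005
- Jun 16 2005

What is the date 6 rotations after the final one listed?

Sep 14 2005

Gaps between consecutive events: 15, 15, 15 days — a constant 15-day interval.
Jun 16 2005 + 15 days = Jul 1 2005.
Jul 1 2005 + 15 days = Jul 16 2005.
Jul 16 2005 + 15 days = Jul 31 2005.
Jul 31 2005 + 15 days = Aug 15 2005.
Aug 15 2005 + 15 days = Aug 30 2005.
Aug 30 2005 + 15 days = Sep 14 2005.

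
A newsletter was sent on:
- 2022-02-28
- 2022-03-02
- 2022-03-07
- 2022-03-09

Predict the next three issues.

2022-03-14, 2022-03-16, 2022-03-21

Gaps: 2, 5, 2 days — not constant, but cyclic with period 2.
The events fall on every Monday and Wednesday.
The following Monday is 2022-03-14.
Next Wednesday: 2022-03-16.
The following Monday is 2022-03-21.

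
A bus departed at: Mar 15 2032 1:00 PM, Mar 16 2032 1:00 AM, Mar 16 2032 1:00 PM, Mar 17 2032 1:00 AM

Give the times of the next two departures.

Mar 17 2032 1:00 PM, Mar 18 2032 1:00 AM

Spacing: 12, 12, 12 h — constant 12 h.
Mar 17 2032 1:00 AM + 12 h = Mar 17 2032 1:00 PM.
Mar 17 2032 1:00 PM + 12 h = Mar 18 2032 1:00 AM.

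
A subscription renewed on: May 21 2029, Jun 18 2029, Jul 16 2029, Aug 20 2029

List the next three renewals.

All dates are Mondays, 28, 28, 35 days apart.
Specifically, the 3rd Monday of each month.
3rd Monday of September 2029: Sep 17 2029.
3rd Monday of October 2029: Oct 15 2029.
3rd Monday of November 2029: Nov 19 2029.

Sep 17 2029, Oct 15 2029, Nov 19 2029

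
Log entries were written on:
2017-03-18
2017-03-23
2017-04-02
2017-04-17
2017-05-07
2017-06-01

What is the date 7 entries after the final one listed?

Intervals are 5, 10, 15, 20, 25 days — an arithmetic progression with common difference 5.
Next gap: 30 days. 2017-06-01 + 30 days = 2017-07-01.
Next gap: 35 days. 2017-07-01 + 35 days = 2017-08-05.
Next gap: 40 days. 2017-08-05 + 40 days = 2017-09-14.
Next gap: 45 days. 2017-09-14 + 45 days = 2017-10-29.
Next gap: 50 days. 2017-10-29 + 50 days = 2017-12-18.
Next gap: 55 days. 2017-12-18 + 55 days = 2018-02-11.
Next gap: 60 days. 2018-02-11 + 60 days = 2018-04-12.

2018-04-12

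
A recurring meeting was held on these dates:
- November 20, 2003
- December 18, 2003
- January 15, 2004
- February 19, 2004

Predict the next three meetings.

March 18, 2004; April 15, 2004; May 20, 2004

These are Thursdays at 28- or 35-day spacing (28, 28, 35).
The pattern: 3rd Thursday of the month.
March 2004 — 3rd Thursday is March 18, 2004.
3rd Thursday of April 2004: April 15, 2004.
May 2004 — 3rd Thursday is May 20, 2004.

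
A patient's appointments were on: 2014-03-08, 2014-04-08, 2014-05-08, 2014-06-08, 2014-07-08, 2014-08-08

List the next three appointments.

Gaps: 31, 30, 31, 30, 31 days — not constant. Every event is on the 8th of the month.
Pattern: the 8th of each month.
September 2014: 2014-09-08.
October 2014: 2014-10-08.
November 2014: 2014-11-08.

2014-09-08, 2014-10-08, 2014-11-08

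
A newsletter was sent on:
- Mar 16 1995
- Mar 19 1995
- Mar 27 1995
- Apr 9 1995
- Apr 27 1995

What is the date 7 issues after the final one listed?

Intervals are 3, 8, 13, 18 days — an arithmetic progression with common difference 5.
Next gap: 23 days. Apr 27 1995 + 23 days = May 20 1995.
Next gap: 28 days. May 20 1995 + 28 days = Jun 17 1995.
Next gap: 33 days. Jun 17 1995 + 33 days = Jul 20 1995.
Next gap: 38 days. Jul 20 1995 + 38 days = Aug 27 1995.
Next gap: 43 days. Aug 27 1995 + 43 days = Oct 9 1995.
Next gap: 48 days. Oct 9 1995 + 48 days = Nov 26 1995.
Next gap: 53 days. Nov 26 1995 + 53 days = Jan 18 1996.

Jan 18 1996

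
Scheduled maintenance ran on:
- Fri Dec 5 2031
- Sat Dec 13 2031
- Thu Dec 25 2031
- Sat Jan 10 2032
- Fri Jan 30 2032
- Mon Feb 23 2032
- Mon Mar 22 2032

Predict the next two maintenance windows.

Fri Apr 23 2032, Sat May 29 2032

Intervals are 8, 12, 16, 20, 24, 28 days — an arithmetic progression with common difference 4.
Next gap: 32 days. Mon Mar 22 2032 + 32 days = Fri Apr 23 2032.
Next gap: 36 days. Fri Apr 23 2032 + 36 days = Sat May 29 2032.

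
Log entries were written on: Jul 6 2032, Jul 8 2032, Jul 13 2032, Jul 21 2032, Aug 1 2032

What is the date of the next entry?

Intervals are 2, 5, 8, 11 days — an arithmetic progression with common difference 3.
Next gap: 14 days. Aug 1 2032 + 14 days = Aug 15 2032.

Aug 15 2032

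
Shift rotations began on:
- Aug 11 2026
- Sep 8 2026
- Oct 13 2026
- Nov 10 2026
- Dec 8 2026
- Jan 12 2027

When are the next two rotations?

Feb 9 2027, Mar 9 2027

All dates are Tuesdays, 28, 35, 28, 28, 35 days apart.
Specifically, the 2nd Tuesday of each month.
February 2027 — 2nd Tuesday is Feb 9 2027.
2nd Tuesday of March 2027: Mar 9 2027.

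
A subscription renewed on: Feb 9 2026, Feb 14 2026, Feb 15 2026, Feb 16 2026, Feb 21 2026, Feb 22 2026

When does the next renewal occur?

Feb 23 2026

Gaps: 5, 1, 1, 5, 1 days — not constant, but cyclic with period 3.
The events fall on every Monday, Saturday and Sunday.
Next Monday: Feb 23 2026.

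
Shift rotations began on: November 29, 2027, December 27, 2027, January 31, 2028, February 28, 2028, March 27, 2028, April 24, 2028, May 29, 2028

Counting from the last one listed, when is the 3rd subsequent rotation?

Every date is a Monday; gaps 28, 35, 28, 28, 28, 35 days.
Each is the last Monday of its month (at least one falls on the 29th or later, ruling out '4th Monday').
June 2028 ends with Monday June 26, 2028.
July 2028 ends with Monday July 31, 2028.
August 2028 ends with Monday August 28, 2028.

August 28, 2028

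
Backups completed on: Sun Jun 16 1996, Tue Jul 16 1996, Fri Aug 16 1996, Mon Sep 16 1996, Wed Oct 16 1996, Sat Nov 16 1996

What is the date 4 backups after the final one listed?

Each date is the 16th; the gaps (30, 31, 31, 30, 31) track the month lengths.
The rule is the 16th of each month.
December 1996: Mon Dec 16 1996.
Next: January 1997 → Thu Jan 16 1997.
Next: February 1997 → Sun Feb 16 1997.
Next: March 1997 → Sun Mar 16 1997.

Sun Mar 16 1997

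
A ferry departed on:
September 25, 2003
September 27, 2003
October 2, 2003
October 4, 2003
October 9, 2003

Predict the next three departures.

Every event lands on a Thursday or Saturday (gaps cycle 2, 5, 2, 5).
So the schedule is: every Thursday and Saturday.
The following Saturday is October 11, 2003.
Next Thursday: October 16, 2003.
The following Saturday is October 18, 2003.

October 11, 2003; October 16, 2003; October 18, 2003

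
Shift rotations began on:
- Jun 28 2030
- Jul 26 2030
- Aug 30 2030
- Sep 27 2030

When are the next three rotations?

Oct 25 2030, Nov 29 2030, Dec 27 2030

Every date is a Friday; gaps 28, 35, 28 days.
Each is the last Friday of its month (at least one falls on the 29th or later, ruling out '4th Friday').
Last Friday of October 2030: Oct 25 2030.
Last Friday of November 2030: Nov 29 2030.
Last Friday of December 2030: Dec 27 2030.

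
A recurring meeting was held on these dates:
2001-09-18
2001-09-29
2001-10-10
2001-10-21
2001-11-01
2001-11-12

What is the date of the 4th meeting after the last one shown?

2001-12-26

Gaps between consecutive events: 11, 11, 11, 11, 11 days — a constant 11-day interval.
2001-11-12 + 11 days = 2001-11-23.
2001-11-23 + 11 days = 2001-12-04.
2001-12-04 + 11 days = 2001-12-15.
2001-12-15 + 11 days = 2001-12-26.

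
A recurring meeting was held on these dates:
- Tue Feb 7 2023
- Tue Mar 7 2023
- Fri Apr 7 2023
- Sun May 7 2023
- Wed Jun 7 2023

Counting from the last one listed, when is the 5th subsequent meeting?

Gaps: 28, 31, 30, 31 days — not constant. Every event is on the 7th of the month.
Pattern: the 7th of each month.
Next: July 2023 → Fri Jul 7 2023.
August 2023: Mon Aug 7 2023.
Next: September 2023 → Thu Sep 7 2023.
Next: October 2023 → Sat Oct 7 2023.
November 2023: Tue Nov 7 2023.

Tue Nov 7 2023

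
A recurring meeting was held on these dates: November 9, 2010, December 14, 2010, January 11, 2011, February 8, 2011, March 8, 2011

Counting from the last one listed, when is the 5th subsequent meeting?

These are Tuesdays at 28- or 35-day spacing (35, 28, 28, 28).
The pattern: 2nd Tuesday of the month.
April 2011 — 2nd Tuesday is April 12, 2011.
May 2011 — 2nd Tuesday is May 10, 2011.
2nd Tuesday of June 2011: June 14, 2011.
July 2011 — 2nd Tuesday is July 12, 2011.
August 2011 — 2nd Tuesday is August 9, 2011.

August 9, 2011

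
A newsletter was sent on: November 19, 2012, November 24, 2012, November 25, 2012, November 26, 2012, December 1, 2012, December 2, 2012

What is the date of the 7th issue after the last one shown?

Gaps: 5, 1, 1, 5, 1 days — not constant, but cyclic with period 3.
The events fall on every Monday, Saturday and Sunday.
Next Monday: December 3, 2012.
The following Saturday is December 8, 2012.
Next Sunday: December 9, 2012.
Next Monday: December 10, 2012.
Next Saturday: December 15, 2012.
Next Sunday: December 16, 2012.
Next Monday: December 17, 2012.

December 17, 2012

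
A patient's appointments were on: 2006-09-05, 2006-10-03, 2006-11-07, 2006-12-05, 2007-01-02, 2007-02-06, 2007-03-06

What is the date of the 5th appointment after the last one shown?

2007-08-07

These are Tuesdays at 28- or 35-day spacing (28, 35, 28, 28, 35, 28).
The pattern: 1st Tuesday of the month.
1st Tuesday of April 2007: 2007-04-03.
1st Tuesday of May 2007: 2007-05-01.
June 2007 — 1st Tuesday is 2007-06-05.
July 2007 — 1st Tuesday is 2007-07-03.
1st Tuesday of August 2007: 2007-08-07.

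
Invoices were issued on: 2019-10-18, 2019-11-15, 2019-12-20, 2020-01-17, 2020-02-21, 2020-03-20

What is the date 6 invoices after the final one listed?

2020-09-18

These are Fridays at 28- or 35-day spacing (28, 35, 28, 35, 28).
The pattern: 3rd Friday of the month.
April 2020 — 3rd Friday is 2020-04-17.
May 2020 — 3rd Friday is 2020-05-15.
3rd Friday of June 2020: 2020-06-19.
July 2020 — 3rd Friday is 2020-07-17.
August 2020 — 3rd Friday is 2020-08-21.
3rd Friday of September 2020: 2020-09-18.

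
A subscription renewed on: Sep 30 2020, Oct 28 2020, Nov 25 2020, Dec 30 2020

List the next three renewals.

All Wednesdays; the gaps (28, 28, 35) vary with month length.
This is the last Wednesday of each month.
January 2021 ends with Wednesday Jan 27 2021.
Last Wednesday of February 2021: Feb 24 2021.
March 2021 ends with Wednesday Mar 31 2021.

Jan 27 2021, Feb 24 2021, Mar 31 2021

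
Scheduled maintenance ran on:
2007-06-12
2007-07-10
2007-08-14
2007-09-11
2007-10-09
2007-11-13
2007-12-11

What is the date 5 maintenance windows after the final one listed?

2008-05-13

These are Tuesdays at 28- or 35-day spacing (28, 35, 28, 28, 35, 28).
The pattern: 2nd Tuesday of the month.
2nd Tuesday of January 2008: 2008-01-08.
February 2008 — 2nd Tuesday is 2008-02-12.
March 2008 — 2nd Tuesday is 2008-03-11.
2nd Tuesday of April 2008: 2008-04-08.
2nd Tuesday of May 2008: 2008-05-13.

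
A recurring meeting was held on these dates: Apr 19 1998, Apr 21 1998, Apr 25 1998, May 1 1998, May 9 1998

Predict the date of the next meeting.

May 19 1998

Gaps: 2, 4, 6, 8 days — each gap is 2 larger than the previous one.
Next gap: 10 days. May 9 1998 + 10 days = May 19 1998.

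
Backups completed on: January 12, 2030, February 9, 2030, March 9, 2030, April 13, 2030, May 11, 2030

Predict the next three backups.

June 8, 2030; July 13, 2030; August 10, 2030

These are Saturdays at 28- or 35-day spacing (28, 28, 35, 28).
The pattern: 2nd Saturday of the month.
2nd Saturday of June 2030: June 8, 2030.
2nd Saturday of July 2030: July 13, 2030.
2nd Saturday of August 2030: August 10, 2030.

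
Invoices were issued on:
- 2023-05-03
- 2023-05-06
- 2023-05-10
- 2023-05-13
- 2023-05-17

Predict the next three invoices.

2023-05-20, 2023-05-24, 2023-05-27

The gap pattern 3, 4, 3, 4 repeats every 2 events.
These are the Wednesdays and Saturdays of each week.
Next Saturday: 2023-05-20.
The following Wednesday is 2023-05-24.
Next Saturday: 2023-05-27.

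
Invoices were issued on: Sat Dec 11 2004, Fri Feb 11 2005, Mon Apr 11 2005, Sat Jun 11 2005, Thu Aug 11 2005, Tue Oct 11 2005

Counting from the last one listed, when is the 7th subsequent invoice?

The day-of-month is always 11 (62, 59, 61, 61, 61 days between events).
So this recurs on the 11th of every 2 months.
Next: December 2005 → Sun Dec 11 2005.
Next: February 2006 → Sat Feb 11 2006.
Next: April 2006 → Tue Apr 11 2006.
June 2006: Sun Jun 11 2006.
August 2006: Fri Aug 11 2006.
October 2006: Wed Oct 11 2006.
December 2006: Mon Dec 11 2006.

Mon Dec 11 2006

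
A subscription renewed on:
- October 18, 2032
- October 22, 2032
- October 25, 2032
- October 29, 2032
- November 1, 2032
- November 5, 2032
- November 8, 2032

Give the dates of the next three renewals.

The gap pattern 4, 3, 4, 3, 4, 3 repeats every 2 events.
These are the Mondays and Fridays of each week.
Next Friday: November 12, 2032.
The following Monday is November 15, 2032.
Next Friday: November 19, 2032.

November 12, 2032; November 15, 2032; November 19, 2032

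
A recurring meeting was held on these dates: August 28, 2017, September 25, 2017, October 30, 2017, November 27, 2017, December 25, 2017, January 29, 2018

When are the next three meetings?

Every date is a Monday; gaps 28, 35, 28, 28, 35 days.
Each is the last Monday of its month (at least one falls on the 29th or later, ruling out '4th Monday').
Last Monday of February 2018: February 26, 2018.
Last Monday of March 2018: March 26, 2018.
Last Monday of April 2018: April 30, 2018.

February 26, 2018; March 26, 2018; April 30, 2018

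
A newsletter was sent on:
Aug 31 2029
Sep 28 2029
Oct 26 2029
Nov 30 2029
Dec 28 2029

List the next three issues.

Jan 25 2030, Feb 22 2030, Mar 29 2030

Every date is a Friday; gaps 28, 28, 35, 28 days.
Each is the last Friday of its month (at least one falls on the 29th or later, ruling out '4th Friday').
Last Friday of January 2030: Jan 25 2030.
Last Friday of February 2030: Feb 22 2030.
March 2030 ends with Friday Mar 29 2030.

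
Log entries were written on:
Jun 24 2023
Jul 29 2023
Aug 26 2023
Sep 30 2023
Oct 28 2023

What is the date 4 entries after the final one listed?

All Saturdays; the gaps (35, 28, 35, 28) vary with month length.
This is the last Saturday of each month.
Last Saturday of November 2023: Nov 25 2023.
December 2023 ends with Saturday Dec 30 2023.
January 2024 ends with Saturday Jan 27 2024.
February 2024 ends with Saturday Feb 24 2024.

Feb 24 2024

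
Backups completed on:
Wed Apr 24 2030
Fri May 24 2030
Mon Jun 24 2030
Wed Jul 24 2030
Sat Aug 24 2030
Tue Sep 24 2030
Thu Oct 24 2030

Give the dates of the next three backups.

The day-of-month is always 24 (30, 31, 30, 31, 31, 30 days between events).
So this recurs on the 24th of each month.
November 2030: Sun Nov 24 2030.
December 2030: Tue Dec 24 2030.
January 2031: Fri Jan 24 2031.

Sun Nov 24 2030, Tue Dec 24 2030, Fri Jan 24 2031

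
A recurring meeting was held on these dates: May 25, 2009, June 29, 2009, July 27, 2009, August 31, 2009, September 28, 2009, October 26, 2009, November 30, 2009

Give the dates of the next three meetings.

December 28, 2009; January 25, 2010; February 22, 2010

All Mondays; the gaps (35, 28, 35, 28, 28, 35) vary with month length.
This is the last Monday of each month.
Last Monday of December 2009: December 28, 2009.
January 2010 ends with Monday January 25, 2010.
Last Monday of February 2010: February 22, 2010.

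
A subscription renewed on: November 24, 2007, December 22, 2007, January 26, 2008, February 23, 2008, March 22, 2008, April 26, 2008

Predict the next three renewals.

May 24, 2008; June 28, 2008; July 26, 2008

These are Saturdays at 28- or 35-day spacing (28, 35, 28, 28, 35).
The pattern: 4th Saturday of the month.
4th Saturday of May 2008: May 24, 2008.
June 2008 — 4th Saturday is June 28, 2008.
4th Saturday of July 2008: July 26, 2008.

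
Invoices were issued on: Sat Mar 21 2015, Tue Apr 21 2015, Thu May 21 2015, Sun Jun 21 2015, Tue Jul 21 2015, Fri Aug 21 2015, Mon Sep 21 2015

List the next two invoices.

Wed Oct 21 2015, Sat Nov 21 2015

Gaps: 31, 30, 31, 30, 31, 31 days — not constant. Every event is on the 21st of the month.
Pattern: the 21st of each month.
October 2015: Wed Oct 21 2015.
Next: November 2015 → Sat Nov 21 2015.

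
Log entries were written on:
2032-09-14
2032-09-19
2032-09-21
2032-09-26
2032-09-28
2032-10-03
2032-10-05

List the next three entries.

Every event lands on a Tuesday or Sunday (gaps cycle 5, 2, 5, 2, 5, 2).
So the schedule is: every Tuesday and Sunday.
Next Sunday: 2032-10-10.
Next Tuesday: 2032-10-12.
Next Sunday: 2032-10-17.

2032-10-10, 2032-10-12, 2032-10-17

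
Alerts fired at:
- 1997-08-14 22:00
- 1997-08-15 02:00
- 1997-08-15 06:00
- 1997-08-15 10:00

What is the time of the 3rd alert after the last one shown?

1997-08-15 22:00

The interval is a steady 4 hours (4, 4, 4).
1997-08-15 10:00 + 4 h = 1997-08-15 14:00.
1997-08-15 14:00 + 4 h = 1997-08-15 18:00.
1997-08-15 18:00 + 4 h = 1997-08-15 22:00.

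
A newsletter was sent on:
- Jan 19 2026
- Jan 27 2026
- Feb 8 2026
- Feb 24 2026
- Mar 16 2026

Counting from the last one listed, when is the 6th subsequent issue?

Gaps: 8, 12, 16, 20 days — each gap is 4 larger than the previous one.
Next gap: 24 days. Mar 16 2026 + 24 days = Apr 9 2026.
Next gap: 28 days. Apr 9 2026 + 28 days = May 7 2026.
Next gap: 32 days. May 7 2026 + 32 days = Jun 8 2026.
Next gap: 36 days. Jun 8 2026 + 36 days = Jul 14 2026.
Next gap: 40 days. Jul 14 2026 + 40 days = Aug 23 2026.
Next gap: 44 days. Aug 23 2026 + 44 days = Oct 6 2026.

Oct 6 2026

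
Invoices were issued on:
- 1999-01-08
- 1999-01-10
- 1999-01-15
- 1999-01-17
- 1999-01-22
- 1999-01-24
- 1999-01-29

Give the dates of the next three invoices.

Gaps: 2, 5, 2, 5, 2, 5 days — not constant, but cyclic with period 2.
The events fall on every Friday and Sunday.
The following Sunday is 1999-01-31.
The following Friday is 1999-02-05.
Next Sunday: 1999-02-07.

1999-01-31, 1999-02-05, 1999-02-07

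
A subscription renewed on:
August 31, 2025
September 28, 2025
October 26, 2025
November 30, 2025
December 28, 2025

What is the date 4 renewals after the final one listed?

April 26, 2026

Every date is a Sunday; gaps 28, 28, 35, 28 days.
Each is the last Sunday of its month (at least one falls on the 29th or later, ruling out '4th Sunday').
January 2026 ends with Sunday January 25, 2026.
Last Sunday of February 2026: February 22, 2026.
Last Sunday of March 2026: March 29, 2026.
Last Sunday of April 2026: April 26, 2026.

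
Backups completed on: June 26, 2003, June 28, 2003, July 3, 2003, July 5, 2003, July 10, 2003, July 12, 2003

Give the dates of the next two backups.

Every event lands on a Thursday or Saturday (gaps cycle 2, 5, 2, 5, 2).
So the schedule is: every Thursday and Saturday.
The following Thursday is July 17, 2003.
Next Saturday: July 19, 2003.

July 17, 2003; July 19, 2003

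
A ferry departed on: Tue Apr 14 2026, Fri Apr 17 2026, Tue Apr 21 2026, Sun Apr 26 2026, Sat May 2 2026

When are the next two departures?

Sat May 9 2026, Sun May 17 2026

Gaps: 3, 4, 5, 6 days — each gap is 1 larger than the previous one.
Next gap: 7 days. Sat May 2 2026 + 7 days = Sat May 9 2026.
Next gap: 8 days. Sat May 9 2026 + 8 days = Sun May 17 2026.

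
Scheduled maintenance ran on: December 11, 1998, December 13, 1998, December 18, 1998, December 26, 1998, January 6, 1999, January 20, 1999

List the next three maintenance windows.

February 6, 1999; February 26, 1999; March 21, 1999

Gaps: 2, 5, 8, 11, 14 days — each gap is 3 larger than the previous one.
Next gap: 17 days. January 20, 1999 + 17 days = February 6, 1999.
Next gap: 20 days. February 6, 1999 + 20 days = February 26, 1999.
Next gap: 23 days. February 26, 1999 + 23 days = March 21, 1999.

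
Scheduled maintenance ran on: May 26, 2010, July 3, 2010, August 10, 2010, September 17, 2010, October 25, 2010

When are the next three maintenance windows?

Every event comes 38 days after the last (38, 38, 38, 38).
October 25, 2010 + 38 days = December 2, 2010.
December 2, 2010 + 38 days = January 9, 2011.
January 9, 2011 + 38 days = February 16, 2011.

December 2, 2010; January 9, 2011; February 16, 2011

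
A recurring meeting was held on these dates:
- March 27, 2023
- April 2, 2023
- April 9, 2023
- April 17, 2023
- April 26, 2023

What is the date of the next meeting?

Gaps: 6, 7, 8, 9 days — each gap is 1 larger than the previous one.
Next gap: 10 days. April 26, 2023 + 10 days = May 6, 2023.

May 6, 2023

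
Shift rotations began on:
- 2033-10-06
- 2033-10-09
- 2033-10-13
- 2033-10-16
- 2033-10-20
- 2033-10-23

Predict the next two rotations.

Every event lands on a Thursday or Sunday (gaps cycle 3, 4, 3, 4, 3).
So the schedule is: every Thursday and Sunday.
Next Thursday: 2033-10-27.
Next Sunday: 2033-10-30.

2033-10-27, 2033-10-30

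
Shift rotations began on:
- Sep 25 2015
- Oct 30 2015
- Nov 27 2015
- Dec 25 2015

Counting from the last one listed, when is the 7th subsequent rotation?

Jul 29 2016

All Fridays; the gaps (35, 28, 28) vary with month length.
This is the last Friday of each month.
Last Friday of January 2016: Jan 29 2016.
Last Friday of February 2016: Feb 26 2016.
Last Friday of March 2016: Mar 25 2016.
Last Friday of April 2016: Apr 29 2016.
Last Friday of May 2016: May 27 2016.
Last Friday of June 2016: Jun 24 2016.
July 2016 ends with Friday Jul 29 2016.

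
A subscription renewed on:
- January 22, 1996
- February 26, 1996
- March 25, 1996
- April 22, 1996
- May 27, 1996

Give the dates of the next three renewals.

June 24, 1996; July 22, 1996; August 26, 1996

All dates are Mondays, 35, 28, 28, 35 days apart.
Specifically, the 4th Monday of each month.
4th Monday of June 1996: June 24, 1996.
4th Monday of July 1996: July 22, 1996.
4th Monday of August 1996: August 26, 1996.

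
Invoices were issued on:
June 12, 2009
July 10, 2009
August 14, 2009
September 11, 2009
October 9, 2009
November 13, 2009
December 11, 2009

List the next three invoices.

Gaps: 28, 35, 28, 28, 35, 28 days — a mix of 28 and 35. Every date is a Friday.
Each is the 2nd Friday of its month.
2nd Friday of January 2010: January 8, 2010.
February 2010 — 2nd Friday is February 12, 2010.
2nd Friday of March 2010: March 12, 2010.

January 8, 2010; February 12, 2010; March 12, 2010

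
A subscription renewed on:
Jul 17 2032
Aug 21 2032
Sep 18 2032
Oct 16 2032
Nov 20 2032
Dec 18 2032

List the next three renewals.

Jan 15 2033, Feb 19 2033, Mar 19 2033

All dates are Saturdays, 35, 28, 28, 35, 28 days apart.
Specifically, the 3rd Saturday of each month.
3rd Saturday of January 2033: Jan 15 2033.
3rd Saturday of February 2033: Feb 19 2033.
March 2033 — 3rd Saturday is Mar 19 2033.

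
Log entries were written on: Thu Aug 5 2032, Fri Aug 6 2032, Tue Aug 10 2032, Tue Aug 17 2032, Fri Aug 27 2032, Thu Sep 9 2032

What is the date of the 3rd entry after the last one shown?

The spacing grows by 3 each time: 1, 4, 7, 10, 13 days.
Next gap: 16 days. Thu Sep 9 2032 + 16 days = Sat Sep 25 2032.
Next gap: 19 days. Sat Sep 25 2032 + 19 days = Thu Oct 14 2032.
Next gap: 22 days. Thu Oct 14 2032 + 22 days = Fri Nov 5 2032.

Fri Nov 5 2032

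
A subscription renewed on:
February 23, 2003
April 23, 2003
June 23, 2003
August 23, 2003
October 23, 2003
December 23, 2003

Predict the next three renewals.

February 23, 2004; April 23, 2004; June 23, 2004

Each date is the 23rd; the gaps (59, 61, 61, 61, 61) track the month lengths.
The rule is the 23rd of every 2 months.
Next: February 2004 → February 23, 2004.
Next: April 2004 → April 23, 2004.
Next: June 2004 → June 23, 2004.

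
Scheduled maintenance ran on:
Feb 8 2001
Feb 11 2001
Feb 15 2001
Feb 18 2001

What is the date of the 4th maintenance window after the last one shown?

Mar 4 2001

The gap pattern 3, 4, 3 repeats every 2 events.
These are the Thursdays and Sundays of each week.
Next Thursday: Feb 22 2001.
Next Sunday: Feb 25 2001.
The following Thursday is Mar 1 2001.
The following Sunday is Mar 4 2001.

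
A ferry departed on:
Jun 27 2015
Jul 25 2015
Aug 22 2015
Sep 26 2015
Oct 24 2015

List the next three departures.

Nov 28 2015, Dec 26 2015, Jan 23 2016

These are Saturdays at 28- or 35-day spacing (28, 28, 35, 28).
The pattern: 4th Saturday of the month.
November 2015 — 4th Saturday is Nov 28 2015.
4th Saturday of December 2015: Dec 26 2015.
4th Saturday of January 2016: Jan 23 2016.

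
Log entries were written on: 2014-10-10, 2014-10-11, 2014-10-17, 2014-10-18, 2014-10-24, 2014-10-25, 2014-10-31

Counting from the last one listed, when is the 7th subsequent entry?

2014-11-22

Gaps: 1, 6, 1, 6, 1, 6 days — not constant, but cyclic with period 2.
The events fall on every Friday and Saturday.
Next Saturday: 2014-11-01.
Next Friday: 2014-11-07.
Next Saturday: 2014-11-08.
Next Friday: 2014-11-14.
Next Saturday: 2014-11-15.
Next Friday: 2014-11-21.
The following Saturday is 2014-11-22.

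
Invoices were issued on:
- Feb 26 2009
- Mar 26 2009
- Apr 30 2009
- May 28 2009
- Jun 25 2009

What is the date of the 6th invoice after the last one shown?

Dec 31 2009

All Thursdays; the gaps (28, 35, 28, 28) vary with month length.
This is the last Thursday of each month.
July 2009 ends with Thursday Jul 30 2009.
August 2009 ends with Thursday Aug 27 2009.
September 2009 ends with Thursday Sep 24 2009.
Last Thursday of October 2009: Oct 29 2009.
Last Thursday of November 2009: Nov 26 2009.
Last Thursday of December 2009: Dec 31 2009.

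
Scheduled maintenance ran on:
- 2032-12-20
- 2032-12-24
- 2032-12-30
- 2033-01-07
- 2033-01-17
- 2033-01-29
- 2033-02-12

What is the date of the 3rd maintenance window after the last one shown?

2033-04-07

The spacing grows by 2 each time: 4, 6, 8, 10, 12, 14 days.
Next gap: 16 days. 2033-02-12 + 16 days = 2033-02-28.
Next gap: 18 days. 2033-02-28 + 18 days = 2033-03-18.
Next gap: 20 days. 2033-03-18 + 20 days = 2033-04-07.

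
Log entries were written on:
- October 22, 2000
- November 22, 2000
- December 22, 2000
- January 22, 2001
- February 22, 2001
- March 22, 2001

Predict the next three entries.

April 22, 2001; May 22, 2001; June 22, 2001

The day-of-month is always 22 (31, 30, 31, 31, 28 days between events).
So this recurs on the 22nd of each month.
Next: April 2001 → April 22, 2001.
May 2001: May 22, 2001.
June 2001: June 22, 2001.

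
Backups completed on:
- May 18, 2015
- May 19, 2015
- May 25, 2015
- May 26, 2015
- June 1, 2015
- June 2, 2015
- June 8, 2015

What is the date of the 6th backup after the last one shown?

June 29, 2015

The gap pattern 1, 6, 1, 6, 1, 6 repeats every 2 events.
These are the Mondays and Tuesdays of each week.
Next Tuesday: June 9, 2015.
Next Monday: June 15, 2015.
Next Tuesday: June 16, 2015.
Next Monday: June 22, 2015.
Next Tuesday: June 23, 2015.
The following Monday is June 29, 2015.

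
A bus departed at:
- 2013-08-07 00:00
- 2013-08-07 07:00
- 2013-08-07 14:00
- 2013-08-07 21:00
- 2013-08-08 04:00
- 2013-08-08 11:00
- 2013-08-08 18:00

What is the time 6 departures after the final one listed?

Gaps: 7, 7, 7, 7, 7, 7 hours — each event is 7 hours after the previous one.
2013-08-08 18:00 + 7 h = 2013-08-09 01:00.
2013-08-09 01:00 + 7 h = 2013-08-09 08:00.
2013-08-09 08:00 + 7 h = 2013-08-09 15:00.
2013-08-09 15:00 + 7 h = 2013-08-09 22:00.
2013-08-09 22:00 + 7 h = 2013-08-10 05:00.
2013-08-10 05:00 + 7 h = 2013-08-10 12:00.

2013-08-10 12:00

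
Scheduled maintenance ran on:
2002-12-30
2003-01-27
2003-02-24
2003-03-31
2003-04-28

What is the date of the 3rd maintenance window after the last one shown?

2003-07-28

Every date is a Monday; gaps 28, 28, 35, 28 days.
Each is the last Monday of its month (at least one falls on the 29th or later, ruling out '4th Monday').
Last Monday of May 2003: 2003-05-26.
Last Monday of June 2003: 2003-06-30.
Last Monday of July 2003: 2003-07-28.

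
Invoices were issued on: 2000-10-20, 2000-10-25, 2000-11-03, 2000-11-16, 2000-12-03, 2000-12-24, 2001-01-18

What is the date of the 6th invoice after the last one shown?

2001-09-09

The spacing grows by 4 each time: 5, 9, 13, 17, 21, 25 days.
Next gap: 29 days. 2001-01-18 + 29 days = 2001-02-16.
Next gap: 33 days. 2001-02-16 + 33 days = 2001-03-21.
Next gap: 37 days. 2001-03-21 + 37 days = 2001-04-27.
Next gap: 41 days. 2001-04-27 + 41 days = 2001-06-07.
Next gap: 45 days. 2001-06-07 + 45 days = 2001-07-22.
Next gap: 49 days. 2001-07-22 + 49 days = 2001-09-09.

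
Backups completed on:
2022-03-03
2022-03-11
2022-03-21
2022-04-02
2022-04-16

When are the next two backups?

2022-05-02, 2022-05-20

Intervals are 8, 10, 12, 14 days — an arithmetic progression with common difference 2.
Next gap: 16 days. 2022-04-16 + 16 days = 2022-05-02.
Next gap: 18 days. 2022-05-02 + 18 days = 2022-05-20.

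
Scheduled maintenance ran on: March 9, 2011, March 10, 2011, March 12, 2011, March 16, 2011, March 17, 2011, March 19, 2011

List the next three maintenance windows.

Every event lands on a Wednesday or Thursday or Saturday (gaps cycle 1, 2, 4, 1, 2).
So the schedule is: every Wednesday, Thursday and Saturday.
The following Wednesday is March 23, 2011.
The following Thursday is March 24, 2011.
The following Saturday is March 26, 2011.

March 23, 2011; March 24, 2011; March 26, 2011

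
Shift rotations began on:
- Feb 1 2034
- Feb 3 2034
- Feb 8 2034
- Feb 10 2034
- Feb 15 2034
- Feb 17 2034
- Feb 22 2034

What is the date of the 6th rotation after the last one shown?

Gaps: 2, 5, 2, 5, 2, 5 days — not constant, but cyclic with period 2.
The events fall on every Wednesday and Friday.
The following Friday is Feb 24 2034.
Next Wednesday: Mar 1 2034.
Next Friday: Mar 3 2034.
Next Wednesday: Mar 8 2034.
Next Friday: Mar 10 2034.
Next Wednesday: Mar 15 2034.

Mar 15 2034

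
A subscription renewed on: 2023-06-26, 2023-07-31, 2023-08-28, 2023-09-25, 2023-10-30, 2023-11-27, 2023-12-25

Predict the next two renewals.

2024-01-29, 2024-02-26

These are Mondays with 35, 28, 28, 35, 28, 28-day gaps.
Each is the final Monday of its month — 2023-07-31 is past the 28th, so '4th Monday' doesn't fit.
January 2024 ends with Monday 2024-01-29.
February 2024 ends with Monday 2024-02-26.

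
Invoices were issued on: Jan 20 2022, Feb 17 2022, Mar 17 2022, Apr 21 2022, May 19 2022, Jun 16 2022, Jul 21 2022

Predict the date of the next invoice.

Gaps: 28, 28, 35, 28, 28, 35 days — a mix of 28 and 35. Every date is a Thursday.
Each is the 3rd Thursday of its month.
3rd Thursday of August 2022: Aug 18 2022.

Aug 18 2022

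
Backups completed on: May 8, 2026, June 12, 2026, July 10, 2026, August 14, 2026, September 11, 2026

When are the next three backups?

October 9, 2026; November 13, 2026; December 11, 2026

Gaps: 35, 28, 35, 28 days — a mix of 28 and 35. Every date is a Friday.
Each is the 2nd Friday of its month.
2nd Friday of October 2026: October 9, 2026.
2nd Friday of November 2026: November 13, 2026.
December 2026 — 2nd Friday is December 11, 2026.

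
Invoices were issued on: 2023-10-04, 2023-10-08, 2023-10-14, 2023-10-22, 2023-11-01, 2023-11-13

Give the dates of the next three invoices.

Gaps: 4, 6, 8, 10, 12 days — each gap is 2 larger than the previous one.
Next gap: 14 days. 2023-11-13 + 14 days = 2023-11-27.
Next gap: 16 days. 2023-11-27 + 16 days = 2023-12-13.
Next gap: 18 days. 2023-12-13 + 18 days = 2023-12-31.

2023-11-27, 2023-12-13, 2023-12-31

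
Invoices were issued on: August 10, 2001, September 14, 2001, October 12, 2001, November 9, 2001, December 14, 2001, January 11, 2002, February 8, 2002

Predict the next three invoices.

March 8, 2002; April 12, 2002; May 10, 2002

Gaps: 35, 28, 28, 35, 28, 28 days — a mix of 28 and 35. Every date is a Friday.
Each is the 2nd Friday of its month.
March 2002 — 2nd Friday is March 8, 2002.
2nd Friday of April 2002: April 12, 2002.
2nd Friday of May 2002: May 10, 2002.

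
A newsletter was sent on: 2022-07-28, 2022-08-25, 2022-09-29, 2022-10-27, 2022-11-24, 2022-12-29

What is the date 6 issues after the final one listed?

All Thursdays; the gaps (28, 35, 28, 28, 35) vary with month length.
This is the last Thursday of each month.
January 2023 ends with Thursday 2023-01-26.
Last Thursday of February 2023: 2023-02-23.
March 2023 ends with Thursday 2023-03-30.
April 2023 ends with Thursday 2023-04-27.
May 2023 ends with Thursday 2023-05-25.
Last Thursday of June 2023: 2023-06-29.

2023-06-29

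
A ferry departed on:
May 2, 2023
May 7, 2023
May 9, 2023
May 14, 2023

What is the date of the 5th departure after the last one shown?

May 30, 2023

Every event lands on a Tuesday or Sunday (gaps cycle 5, 2, 5).
So the schedule is: every Tuesday and Sunday.
Next Tuesday: May 16, 2023.
The following Sunday is May 21, 2023.
Next Tuesday: May 23, 2023.
Next Sunday: May 28, 2023.
Next Tuesday: May 30, 2023.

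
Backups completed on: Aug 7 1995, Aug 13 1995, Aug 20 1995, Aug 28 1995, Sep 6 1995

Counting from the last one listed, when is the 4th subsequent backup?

Intervals are 6, 7, 8, 9 days — an arithmetic progression with common difference 1.
Next gap: 10 days. Sep 6 1995 + 10 days = Sep 16 1995.
Next gap: 11 days. Sep 16 1995 + 11 days = Sep 27 1995.
Next gap: 12 days. Sep 27 1995 + 12 days = Oct 9 1995.
Next gap: 13 days. Oct 9 1995 + 13 days = Oct 22 1995.

Oct 22 1995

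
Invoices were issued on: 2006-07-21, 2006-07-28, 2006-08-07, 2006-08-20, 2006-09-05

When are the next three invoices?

2006-09-24, 2006-10-16, 2006-11-10

Intervals are 7, 10, 13, 16 days — an arithmetic progression with common difference 3.
Next gap: 19 days. 2006-09-05 + 19 days = 2006-09-24.
Next gap: 22 days. 2006-09-24 + 22 days = 2006-10-16.
Next gap: 25 days. 2006-10-16 + 25 days = 2006-11-10.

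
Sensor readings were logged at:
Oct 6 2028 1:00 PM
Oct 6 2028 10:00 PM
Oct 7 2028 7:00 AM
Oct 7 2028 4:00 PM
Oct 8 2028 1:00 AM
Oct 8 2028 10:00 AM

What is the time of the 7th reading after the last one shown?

Oct 11 2028 1:00 AM

Gaps: 9, 9, 9, 9, 9 hours — each event is 9 hours after the previous one.
Oct 8 2028 10:00 AM + 9 h = Oct 8 2028 7:00 PM.
Oct 8 2028 7:00 PM + 9 h = Oct 9 2028 4:00 AM.
Oct 9 2028 4:00 AM + 9 h = Oct 9 2028 1:00 PM.
Oct 9 2028 1:00 PM + 9 h = Oct 9 2028 10:00 PM.
Oct 9 2028 10:00 PM + 9 h = Oct 10 2028 7:00 AM.
Oct 10 2028 7:00 AM + 9 h = Oct 10 2028 4:00 PM.
Oct 10 2028 4:00 PM + 9 h = Oct 11 2028 1:00 AM.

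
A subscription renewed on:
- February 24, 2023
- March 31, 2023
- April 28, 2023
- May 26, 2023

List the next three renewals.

All Fridays; the gaps (35, 28, 28) vary with month length.
This is the last Friday of each month.
Last Friday of June 2023: June 30, 2023.
Last Friday of July 2023: July 28, 2023.
Last Friday of August 2023: August 25, 2023.

June 30, 2023; July 28, 2023; August 25, 2023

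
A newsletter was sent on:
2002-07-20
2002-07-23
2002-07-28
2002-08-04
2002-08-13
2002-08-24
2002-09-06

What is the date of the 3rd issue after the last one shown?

Intervals are 3, 5, 7, 9, 11, 13 days — an arithmetic progression with common difference 2.
Next gap: 15 days. 2002-09-06 + 15 days = 2002-09-21.
Next gap: 17 days. 2002-09-21 + 17 days = 2002-10-08.
Next gap: 19 days. 2002-10-08 + 19 days = 2002-10-27.

2002-10-27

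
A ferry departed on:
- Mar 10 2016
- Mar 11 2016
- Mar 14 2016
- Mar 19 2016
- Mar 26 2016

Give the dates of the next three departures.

Intervals are 1, 3, 5, 7 days — an arithmetic progression with common difference 2.
Next gap: 9 days. Mar 26 2016 + 9 days = Apr 4 2016.
Next gap: 11 days. Apr 4 2016 + 11 days = Apr 15 2016.
Next gap: 13 days. Apr 15 2016 + 13 days = Apr 28 2016.

Apr 4 2016, Apr 15 2016, Apr 28 2016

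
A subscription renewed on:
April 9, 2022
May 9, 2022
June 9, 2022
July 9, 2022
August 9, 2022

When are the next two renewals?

The day-of-month is always 9 (30, 31, 30, 31 days between events).
So this recurs on the 9th of each month.
Next: September 2022 → September 9, 2022.
Next: October 2022 → October 9, 2022.

September 9, 2022; October 9, 2022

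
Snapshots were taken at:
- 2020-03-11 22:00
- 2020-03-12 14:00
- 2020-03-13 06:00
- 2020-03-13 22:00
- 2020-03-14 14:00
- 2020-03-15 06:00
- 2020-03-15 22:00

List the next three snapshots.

2020-03-16 14:00, 2020-03-17 06:00, 2020-03-17 22:00

The interval is a steady 16 hours (16, 16, 16, 16, 16, 16).
2020-03-15 22:00 + 16 h = 2020-03-16 14:00.
2020-03-16 14:00 + 16 h = 2020-03-17 06:00.
2020-03-17 06:00 + 16 h = 2020-03-17 22:00.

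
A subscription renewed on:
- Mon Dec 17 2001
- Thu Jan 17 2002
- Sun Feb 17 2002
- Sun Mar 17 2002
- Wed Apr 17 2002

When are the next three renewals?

Each date is the 17th; the gaps (31, 31, 28, 31) track the month lengths.
The rule is the 17th of each month.
May 2002: Fri May 17 2002.
Next: June 2002 → Mon Jun 17 2002.
Next: July 2002 → Wed Jul 17 2002.

Fri May 17 2002, Mon Jun 17 2002, Wed Jul 17 2002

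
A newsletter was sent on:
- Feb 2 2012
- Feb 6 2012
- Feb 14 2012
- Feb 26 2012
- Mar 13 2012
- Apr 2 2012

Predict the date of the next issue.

Apr 26 2012

The spacing grows by 4 each time: 4, 8, 12, 16, 20 days.
Next gap: 24 days. Apr 2 2012 + 24 days = Apr 26 2012.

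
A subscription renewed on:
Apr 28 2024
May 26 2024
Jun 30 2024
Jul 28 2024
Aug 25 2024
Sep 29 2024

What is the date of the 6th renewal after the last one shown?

Mar 30 2025

All Sundays; the gaps (28, 35, 28, 28, 35) vary with month length.
This is the last Sunday of each month.
October 2024 ends with Sunday Oct 27 2024.
November 2024 ends with Sunday Nov 24 2024.
December 2024 ends with Sunday Dec 29 2024.
January 2025 ends with Sunday Jan 26 2025.
Last Sunday of February 2025: Feb 23 2025.
Last Sunday of March 2025: Mar 30 2025.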